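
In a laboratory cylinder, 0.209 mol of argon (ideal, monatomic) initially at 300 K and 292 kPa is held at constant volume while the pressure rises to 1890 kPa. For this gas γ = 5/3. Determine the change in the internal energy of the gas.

V₁ = nRT₁/P₁ = 0.209×8.314×300/292 = 1.79 L.
Isochoric: V stays 1.79 L; P/T = const ⇒ T₂ = 1940 K, P₂ = 1890 kPa.
For an ideal gas ΔU = nCvΔT with Cv = (3/2)R = 12.5 J/(mol·K).
ΔU = 0.209×12.5×(1940−300) = 4280 J.

4280 J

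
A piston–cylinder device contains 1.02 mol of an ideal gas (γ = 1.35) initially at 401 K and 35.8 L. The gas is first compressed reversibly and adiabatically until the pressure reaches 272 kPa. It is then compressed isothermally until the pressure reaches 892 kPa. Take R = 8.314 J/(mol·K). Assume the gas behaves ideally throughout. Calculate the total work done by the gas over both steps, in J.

P₁ = nRT₁/V₁ = 1.02×8.314×401/35.8 = 95.0 kPa.
Step 1 — Adiabatic: T₂/T₁ = (P₂/P₁)^((γ−1)/γ) ⇒ T₂ = 401×(2.86)^0.259 = 527 K; V₂ = 16.4 L.
ΔU = nCvΔT = 1.02×23.8×(527−401) = 3050 J.
Q = 0 for an adiabatic process, so W = −ΔU = -3050 J.
State after step 1: P = 272 kPa, V = 16.4 L, T = 527 K.
Step 2 — Isothermal: T stays 527 K; PV = const ⇒ V₂ = 5.01 L, P₂ = 892 kPa.
ΔU = 0 (ideal gas, T constant).
W = nRT ln(V₂/V₁) = 1.02×8.314×527×ln(0.305) = -5310 J.
Q = ΔU + W = -5310 J.
Net over both steps: W = -8350 J, Q = -5310 J, ΔU = 3050 J.

-8350 J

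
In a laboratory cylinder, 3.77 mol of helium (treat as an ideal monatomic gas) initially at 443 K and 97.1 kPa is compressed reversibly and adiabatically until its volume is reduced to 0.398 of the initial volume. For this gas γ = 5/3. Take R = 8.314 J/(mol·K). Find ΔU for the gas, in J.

V₁ = nRT₁/P₁ = 3.77×8.314×443/97.1 = 143 L.
Adiabatic: TV^(γ−1) = const ⇒ T₂ = 443×(2.51)^0.667 = 819 K; PV^γ = const ⇒ P₂ = 451 kPa.
For an ideal gas ΔU = nCvΔT with Cv = (3/2)R = 12.5 J/(mol·K).
ΔU = 3.77×12.5×(819−443) = 17700 J.

17700 J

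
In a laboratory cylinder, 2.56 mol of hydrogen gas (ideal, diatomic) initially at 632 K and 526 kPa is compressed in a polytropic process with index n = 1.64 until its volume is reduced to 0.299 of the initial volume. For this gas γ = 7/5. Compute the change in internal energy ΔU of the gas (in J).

V₁ = nRT₁/P₁ = 2.56×8.314×632/526 = 25.6 L.
Polytropic n=1.64: T₂ = T₁(V₁/V₂)^(n−1) = 632×(3.34)^0.64 = 1370 K; P₂ = P₁(V₁/V₂)^n = 3810 kPa.
For an ideal gas ΔU = nCvΔT with Cv = (5/2)R = 20.8 J/(mol·K).
ΔU = 2.56×20.8×(1370−632) = 39200 J.

39200 J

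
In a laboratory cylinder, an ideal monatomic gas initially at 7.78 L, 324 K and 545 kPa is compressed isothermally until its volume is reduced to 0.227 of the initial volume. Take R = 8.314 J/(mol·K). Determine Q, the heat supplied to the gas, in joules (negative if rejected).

-6290 J

n = P₁V₁/(RT₁) = 545×7.78/(8.314×324) = 1.57 mol.
Isothermal: T stays 324 K; PV = const ⇒ V₂ = 1.77 L, P₂ = 2400 kPa.
ΔU = 0 (ideal gas, T constant).
W = nRT ln(V₂/V₁) = 1.57×8.314×324×ln(0.227) = -6290 J.
Q = ΔU + W = -6290 J.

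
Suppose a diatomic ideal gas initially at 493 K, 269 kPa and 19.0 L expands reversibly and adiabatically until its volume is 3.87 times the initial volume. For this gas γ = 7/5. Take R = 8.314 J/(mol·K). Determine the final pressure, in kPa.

Adiabatic: TV^(γ−1) = const ⇒ T₂ = 493×(0.258)^0.400 = 287 K; PV^γ = const ⇒ P₂ = 40.5 kPa.

40.5 kPa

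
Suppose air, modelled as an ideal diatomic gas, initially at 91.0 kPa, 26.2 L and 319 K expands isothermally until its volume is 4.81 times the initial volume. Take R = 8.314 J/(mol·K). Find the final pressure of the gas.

Isothermal: T stays 319 K; PV = const ⇒ V₂ = 126 L, P₂ = 18.9 kPa.

18.9 kPa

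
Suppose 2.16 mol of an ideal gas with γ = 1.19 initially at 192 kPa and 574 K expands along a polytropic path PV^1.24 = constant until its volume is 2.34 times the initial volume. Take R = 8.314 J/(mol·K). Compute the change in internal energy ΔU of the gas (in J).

-10000 J

V₁ = nRT₁/P₁ = 2.16×8.314×574/192 = 53.7 L.
Polytropic n=1.24: T₂ = T₁(V₁/V₂)^(n−1) = 574×(0.427)^0.24 = 468 K; P₂ = P₁(V₁/V₂)^n = 66.9 kPa.
For an ideal gas ΔU = nCvΔT with Cv = R/(γ−1) = 43.8 J/(mol·K).
ΔU = 2.16×43.8×(468−574) = -10000 J.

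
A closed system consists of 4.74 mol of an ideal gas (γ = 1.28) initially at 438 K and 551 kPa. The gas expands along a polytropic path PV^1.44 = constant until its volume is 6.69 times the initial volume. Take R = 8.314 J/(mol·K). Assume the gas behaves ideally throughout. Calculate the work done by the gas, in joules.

22200 J

V₁ = nRT₁/P₁ = 4.74×8.314×438/551 = 31.3 L.
Polytropic n=1.44: T₂ = T₁(V₁/V₂)^(n−1) = 438×(0.149)^0.44 = 190 K; P₂ = P₁(V₁/V₂)^n = 35.7 kPa.
W = (P₁V₁−P₂V₂)/(n−1) = (551×31.3−35.7×210)/0.44 = 22200 J.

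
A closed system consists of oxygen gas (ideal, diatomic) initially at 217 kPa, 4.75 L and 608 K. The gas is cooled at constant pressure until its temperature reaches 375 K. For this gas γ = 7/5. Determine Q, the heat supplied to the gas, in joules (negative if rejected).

-1380 J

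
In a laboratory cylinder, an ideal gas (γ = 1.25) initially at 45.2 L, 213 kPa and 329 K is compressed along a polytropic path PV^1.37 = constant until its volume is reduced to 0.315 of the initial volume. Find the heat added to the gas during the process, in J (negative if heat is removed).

n = P₁V₁/(RT₁) = 213×45.2/(8.314×329) = 3.52 mol.
Polytropic n=1.37: T₂ = T₁(V₁/V₂)^(n−1) = 329×(3.17)^0.37 = 504 K; P₂ = P₁(V₁/V₂)^n = 1040 kPa.
W = (P₁V₁−P₂V₂)/(n−1) = (213×45.2−1040×14.2)/0.37 = -13900 J.
ΔU = nCvΔT = 3.52×33.3×(504−329) = 20500 J.
Q = ΔU + W = 6660 J.

6660 J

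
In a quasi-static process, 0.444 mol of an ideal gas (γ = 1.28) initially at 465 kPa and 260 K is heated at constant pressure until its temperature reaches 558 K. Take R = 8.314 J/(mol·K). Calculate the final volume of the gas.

V₁ = nRT₁/P₁ = 0.444×8.314×260/465 = 2.06 L.
Isobaric: P stays 465 kPa; V/T = const ⇒ T₂ = 558 K, V₂ = 4.43 L.

4.43 L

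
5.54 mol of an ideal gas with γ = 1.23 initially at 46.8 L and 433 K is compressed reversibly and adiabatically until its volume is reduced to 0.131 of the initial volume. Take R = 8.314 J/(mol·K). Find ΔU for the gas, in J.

51700 J

P₁ = nRT₁/V₁ = 5.54×8.314×433/46.8 = 426 kPa.
Adiabatic: TV^(γ−1) = const ⇒ T₂ = 433×(7.63)^0.230 = 691 K; PV^γ = const ⇒ P₂ = 5190 kPa.
For an ideal gas ΔU = nCvΔT with Cv = R/(γ−1) = 36.1 J/(mol·K).
ΔU = 5.54×36.1×(691−433) = 51700 J.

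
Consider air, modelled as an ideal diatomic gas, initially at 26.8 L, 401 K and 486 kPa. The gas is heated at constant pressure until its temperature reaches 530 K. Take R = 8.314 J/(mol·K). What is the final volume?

35.4 L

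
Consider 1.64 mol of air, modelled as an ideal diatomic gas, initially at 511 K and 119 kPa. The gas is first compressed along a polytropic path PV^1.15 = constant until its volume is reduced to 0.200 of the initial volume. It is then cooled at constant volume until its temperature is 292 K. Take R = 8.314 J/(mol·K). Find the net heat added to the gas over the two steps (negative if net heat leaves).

-20100 J

V₁ = nRT₁/P₁ = 1.64×8.314×511/119 = 58.6 L.
Step 1 — Polytropic n=1.15: T₂ = T₁(V₁/V₂)^(n−1) = 511×(5.00)^0.15 = 651 K; P₂ = P₁(V₁/V₂)^n = 757 kPa.
W = (P₁V₁−P₂V₂)/(n−1) = (119×58.6−757×11.7)/0.15 = -12700 J.
ΔU = nCvΔT = 1.64×20.8×(651−511) = 4760 J.
Q = ΔU + W = -7930 J.
State after step 1: P = 757 kPa, V = 11.7 L, T = 651 K.
Step 2 — Isochoric: V stays 11.7 L; P/T = const ⇒ T₂ = 292 K, P₂ = 340 kPa.
W = 0 (no volume change).
ΔU = nCvΔT = 1.64×20.8×(292−651) = -12200 J.
Q = ΔU = -12200 J.
Net over both steps: W = -12700 J, Q = -20100 J, ΔU = -7470 J.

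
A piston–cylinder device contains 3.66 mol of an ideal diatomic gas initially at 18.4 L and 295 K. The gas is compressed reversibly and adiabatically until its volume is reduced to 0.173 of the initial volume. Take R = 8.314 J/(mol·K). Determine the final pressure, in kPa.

P₁ = nRT₁/V₁ = 3.66×8.314×295/18.4 = 488 kPa.
Adiabatic: TV^(γ−1) = const ⇒ T₂ = 295×(5.78)^0.400 = 595 K; PV^γ = const ⇒ P₂ = 5690 kPa.

5690 kPa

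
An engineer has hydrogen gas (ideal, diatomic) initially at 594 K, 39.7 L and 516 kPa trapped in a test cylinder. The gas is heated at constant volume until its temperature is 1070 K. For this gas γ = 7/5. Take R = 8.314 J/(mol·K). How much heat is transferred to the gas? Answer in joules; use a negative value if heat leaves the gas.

n = P₁V₁/(RT₁) = 516×39.7/(8.314×594) = 4.15 mol.
Isochoric: V stays 39.7 L; P/T = const ⇒ T₂ = 1070 K, P₂ = 929 kPa.
W = 0 (no volume change).
ΔU = nCvΔT = 4.15×20.8×(1070−594) = 41000 J.
Q = ΔU = 41000 J.

41000 J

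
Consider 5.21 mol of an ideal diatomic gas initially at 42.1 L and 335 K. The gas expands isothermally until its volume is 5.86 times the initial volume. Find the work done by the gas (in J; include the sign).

25700 J

P₁ = nRT₁/V₁ = 5.21×8.314×335/42.1 = 345 kPa.
Isothermal: T stays 335 K; PV = const ⇒ V₂ = 247 L, P₂ = 58.8 kPa.
W = nRT ln(V₂/V₁) = 5.21×8.314×335×ln(5.86) = 25700 J.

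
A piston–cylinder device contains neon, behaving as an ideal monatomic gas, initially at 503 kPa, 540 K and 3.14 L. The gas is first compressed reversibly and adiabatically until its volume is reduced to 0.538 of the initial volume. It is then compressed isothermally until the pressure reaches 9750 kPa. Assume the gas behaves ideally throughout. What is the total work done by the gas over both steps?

-5820 J

n = P₁V₁/(RT₁) = 503×3.14/(8.314×540) = 0.352 mol.
Step 1 — Adiabatic: TV^(γ−1) = const ⇒ T₂ = 540×(1.86)^0.667 = 816 K; PV^γ = const ⇒ P₂ = 1410 kPa.
ΔU = nCvΔT = 0.352×12.5×(816−540) = 1210 J.
Q = 0 for an adiabatic process, so W = −ΔU = -1210 J.
State after step 1: P = 1410 kPa, V = 1.69 L, T = 816 K.
Step 2 — Isothermal: T stays 816 K; PV = const ⇒ V₂ = 0.245 L, P₂ = 9750 kPa.
ΔU = 0 (ideal gas, T constant).
W = nRT ln(V₂/V₁) = 0.352×8.314×816×ln(0.145) = -4610 J.
Q = ΔU + W = -4610 J.
Net over both steps: W = -5820 J, Q = -4610 J, ΔU = 1210 J.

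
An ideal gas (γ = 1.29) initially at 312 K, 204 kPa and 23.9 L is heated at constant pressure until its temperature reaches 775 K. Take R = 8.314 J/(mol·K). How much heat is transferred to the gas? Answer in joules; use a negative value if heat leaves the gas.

n = P₁V₁/(RT₁) = 204×23.9/(8.314×312) = 1.88 mol.
Isobaric: P stays 204 kPa; V/T = const ⇒ T₂ = 775 K, V₂ = 59.4 L.
W = PΔV = 204×(59.4−23.9) kPa·L = 7240 J.
ΔU = nCvΔT = 1.88×28.7×(775−312) = 24900 J.
Q = ΔU + W = nCpΔT = 32200 J.

32200 J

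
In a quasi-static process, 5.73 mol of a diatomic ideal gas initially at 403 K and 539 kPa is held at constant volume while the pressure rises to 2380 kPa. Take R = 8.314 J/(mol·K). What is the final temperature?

1780 K

V₁ = nRT₁/P₁ = 5.73×8.314×403/539 = 35.6 L.
Isochoric: V stays 35.6 L; P/T = const ⇒ T₂ = 1780 K, P₂ = 2380 kPa.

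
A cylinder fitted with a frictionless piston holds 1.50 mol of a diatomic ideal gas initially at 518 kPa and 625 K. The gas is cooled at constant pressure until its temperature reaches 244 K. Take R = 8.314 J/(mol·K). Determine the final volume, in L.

V₁ = nRT₁/P₁ = 1.50×8.314×625/518 = 15.0 L.
Isobaric: P stays 518 kPa; V/T = const ⇒ T₂ = 244 K, V₂ = 5.87 L.

5.87 L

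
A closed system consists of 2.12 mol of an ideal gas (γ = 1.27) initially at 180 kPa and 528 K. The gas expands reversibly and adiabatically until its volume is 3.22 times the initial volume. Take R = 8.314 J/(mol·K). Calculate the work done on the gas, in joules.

-9330 J

V₁ = nRT₁/P₁ = 2.12×8.314×528/180 = 51.7 L.
Adiabatic: TV^(γ−1) = const ⇒ T₂ = 528×(0.311)^0.270 = 385 K; PV^γ = const ⇒ P₂ = 40.8 kPa.
ΔU = nCvΔT = 2.12×30.8×(385−528) = -9330 J.
Q = 0 for an adiabatic process, so W = −ΔU = 9330 J.
Work done on the gas = −W_by = -9330 J.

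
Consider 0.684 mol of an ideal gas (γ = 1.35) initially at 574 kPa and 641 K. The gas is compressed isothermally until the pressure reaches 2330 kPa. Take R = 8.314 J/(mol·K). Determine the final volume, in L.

V₁ = nRT₁/P₁ = 0.684×8.314×641/574 = 6.35 L.
Isothermal: T stays 641 K; PV = const ⇒ V₂ = 1.56 L, P₂ = 2330 kPa.

1.56 L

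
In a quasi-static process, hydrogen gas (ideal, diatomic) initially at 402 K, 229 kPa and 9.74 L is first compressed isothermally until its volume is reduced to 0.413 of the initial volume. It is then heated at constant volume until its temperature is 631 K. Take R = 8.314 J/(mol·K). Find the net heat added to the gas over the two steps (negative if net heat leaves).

1200 J

n = P₁V₁/(RT₁) = 229×9.74/(8.314×402) = 0.667 mol.
Step 1 — Isothermal: T stays 402 K; PV = const ⇒ V₂ = 4.02 L, P₂ = 554 kPa.
ΔU = 0 (ideal gas, T constant).
W = nRT ln(V₂/V₁) = 0.667×8.314×402×ln(0.413) = -1970 J.
Q = ΔU + W = -1970 J.
State after step 1: P = 554 kPa, V = 4.02 L, T = 402 K.
Step 2 — Isochoric: V stays 4.02 L; P/T = const ⇒ T₂ = 631 K, P₂ = 870 kPa.
W = 0 (no volume change).
ΔU = nCvΔT = 0.667×20.8×(631−402) = 3180 J.
Q = ΔU = 3180 J.
Net over both steps: W = -1970 J, Q = 1200 J, ΔU = 3180 J.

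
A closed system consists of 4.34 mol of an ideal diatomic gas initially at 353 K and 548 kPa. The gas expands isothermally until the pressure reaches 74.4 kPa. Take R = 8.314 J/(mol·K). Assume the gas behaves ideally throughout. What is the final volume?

171 L

V₁ = nRT₁/P₁ = 4.34×8.314×353/548 = 23.2 L.
Isothermal: T stays 353 K; PV = const ⇒ V₂ = 171 L, P₂ = 74.4 kPa.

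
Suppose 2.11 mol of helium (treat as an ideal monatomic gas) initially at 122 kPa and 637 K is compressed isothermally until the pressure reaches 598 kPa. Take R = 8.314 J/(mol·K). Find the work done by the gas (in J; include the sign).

-17800 J

V₁ = nRT₁/P₁ = 2.11×8.314×637/122 = 91.6 L.
Isothermal: T stays 637 K; PV = const ⇒ V₂ = 18.7 L, P₂ = 598 kPa.
W = nRT ln(V₂/V₁) = 2.11×8.314×637×ln(0.204) = -17800 J.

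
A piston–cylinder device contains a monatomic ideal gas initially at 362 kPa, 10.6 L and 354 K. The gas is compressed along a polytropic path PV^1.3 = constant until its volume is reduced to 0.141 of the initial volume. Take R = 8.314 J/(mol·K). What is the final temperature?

637 K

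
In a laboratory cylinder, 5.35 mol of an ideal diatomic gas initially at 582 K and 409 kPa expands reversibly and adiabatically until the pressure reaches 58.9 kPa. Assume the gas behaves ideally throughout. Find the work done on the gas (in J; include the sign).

V₁ = nRT₁/P₁ = 5.35×8.314×582/409 = 63.3 L.
Adiabatic: T₂/T₁ = (P₂/P₁)^((γ−1)/γ) ⇒ T₂ = 582×(0.144)^0.286 = 335 K; V₂ = 253 L.
ΔU = nCvΔT = 5.35×20.8×(335−582) = -27500 J.
Q = 0 for an adiabatic process, so W = −ΔU = 27500 J.
Work done on the gas = −W_by = -27500 J.

-27500 J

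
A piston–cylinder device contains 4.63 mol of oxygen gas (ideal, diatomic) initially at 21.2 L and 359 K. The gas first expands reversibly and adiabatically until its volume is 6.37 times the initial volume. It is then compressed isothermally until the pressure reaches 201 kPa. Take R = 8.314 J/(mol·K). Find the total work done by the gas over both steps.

P₁ = nRT₁/V₁ = 4.63×8.314×359/21.2 = 652 kPa.
Step 1 — Adiabatic: TV^(γ−1) = const ⇒ T₂ = 359×(0.157)^0.400 = 171 K; PV^γ = const ⇒ P₂ = 48.8 kPa.
ΔU = nCvΔT = 4.63×20.8×(171−359) = -18100 J.
Q = 0 for an adiabatic process, so W = −ΔU = 18100 J.
State after step 1: P = 48.8 kPa, V = 135 L, T = 171 K.
Step 2 — Isothermal: T stays 171 K; PV = const ⇒ V₂ = 32.8 L, P₂ = 201 kPa.
ΔU = 0 (ideal gas, T constant).
W = nRT ln(V₂/V₁) = 4.63×8.314×171×ln(0.243) = -9330 J.
Q = ΔU + W = -9330 J.
Net over both steps: W = 8750 J, Q = -9330 J, ΔU = -18100 J.

8750 J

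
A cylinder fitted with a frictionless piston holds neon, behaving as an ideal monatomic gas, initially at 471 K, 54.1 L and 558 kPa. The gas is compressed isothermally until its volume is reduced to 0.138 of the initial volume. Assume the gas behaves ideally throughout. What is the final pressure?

4040 kPa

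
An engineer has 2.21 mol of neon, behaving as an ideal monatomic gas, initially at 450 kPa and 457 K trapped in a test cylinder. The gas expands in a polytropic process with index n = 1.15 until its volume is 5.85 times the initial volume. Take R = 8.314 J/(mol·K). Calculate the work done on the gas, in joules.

V₁ = nRT₁/P₁ = 2.21×8.314×457/450 = 18.7 L.
Polytropic n=1.15: T₂ = T₁(V₁/V₂)^(n−1) = 457×(0.171)^0.15 = 351 K; P₂ = P₁(V₁/V₂)^n = 59.0 kPa.
W = (P₁V₁−P₂V₂)/(n−1) = (450×18.7−59.0×109)/0.15 = 13000 J.
Work done on the gas = −W_by = -13000 J.

-13000 J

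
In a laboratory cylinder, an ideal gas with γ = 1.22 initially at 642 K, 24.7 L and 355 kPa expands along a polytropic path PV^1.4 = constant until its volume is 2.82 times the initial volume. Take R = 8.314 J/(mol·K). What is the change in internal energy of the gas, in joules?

-13500 J

n = P₁V₁/(RT₁) = 355×24.7/(8.314×642) = 1.64 mol.
Polytropic n=1.4: T₂ = T₁(V₁/V₂)^(n−1) = 642×(0.355)^0.40 = 424 K; P₂ = P₁(V₁/V₂)^n = 83.2 kPa.
For an ideal gas ΔU = nCvΔT with Cv = R/(γ−1) = 37.8 J/(mol·K).
ΔU = 1.64×37.8×(424−642) = -13500 J.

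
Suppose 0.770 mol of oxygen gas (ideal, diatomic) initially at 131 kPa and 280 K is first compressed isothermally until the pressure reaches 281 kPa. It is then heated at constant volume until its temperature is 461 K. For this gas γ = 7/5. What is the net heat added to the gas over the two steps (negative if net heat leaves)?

V₁ = nRT₁/P₁ = 0.770×8.314×280/131 = 13.7 L.
Step 1 — Isothermal: T stays 280 K; PV = const ⇒ V₂ = 6.38 L, P₂ = 281 kPa.
ΔU = 0 (ideal gas, T constant).
W = nRT ln(V₂/V₁) = 0.770×8.314×280×ln(0.466) = -1370 J.
Q = ΔU + W = -1370 J.
State after step 1: P = 281 kPa, V = 6.38 L, T = 280 K.
Step 2 — Isochoric: V stays 6.38 L; P/T = const ⇒ T₂ = 461 K, P₂ = 463 kPa.
W = 0 (no volume change).
ΔU = nCvΔT = 0.770×20.8×(461−280) = 2900 J.
Q = ΔU = 2900 J.
Net over both steps: W = -1370 J, Q = 1530 J, ΔU = 2900 J.

1530 J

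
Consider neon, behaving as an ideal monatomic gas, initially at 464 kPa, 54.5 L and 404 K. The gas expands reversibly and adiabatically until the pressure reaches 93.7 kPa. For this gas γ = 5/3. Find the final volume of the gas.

Adiabatic: T₂/T₁ = (P₂/P₁)^((γ−1)/γ) ⇒ T₂ = 404×(0.202)^0.400 = 213 K; V₂ = 142 L.

142 L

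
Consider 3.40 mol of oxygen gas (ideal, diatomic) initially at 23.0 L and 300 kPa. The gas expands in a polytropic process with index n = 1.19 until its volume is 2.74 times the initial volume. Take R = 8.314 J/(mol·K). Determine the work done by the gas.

T₁ = P₁V₁/(nR) = 300×23.0/(3.40×8.314) = 244 K.
Polytropic n=1.19: T₂ = T₁(V₁/V₂)^(n−1) = 244×(0.365)^0.19 = 202 K; P₂ = P₁(V₁/V₂)^n = 90.4 kPa.
W = (P₁V₁−P₂V₂)/(n−1) = (300×23.0−90.4×63.0)/0.19 = 6330 J.

6330 J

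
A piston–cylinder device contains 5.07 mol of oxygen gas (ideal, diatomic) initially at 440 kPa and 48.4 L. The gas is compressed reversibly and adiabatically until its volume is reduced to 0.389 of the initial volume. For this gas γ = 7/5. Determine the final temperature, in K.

T₁ = P₁V₁/(nR) = 440×48.4/(5.07×8.314) = 505 K.
Adiabatic: TV^(γ−1) = const ⇒ T₂ = 505×(2.57)^0.400 = 737 K; PV^γ = const ⇒ P₂ = 1650 kPa.

737 K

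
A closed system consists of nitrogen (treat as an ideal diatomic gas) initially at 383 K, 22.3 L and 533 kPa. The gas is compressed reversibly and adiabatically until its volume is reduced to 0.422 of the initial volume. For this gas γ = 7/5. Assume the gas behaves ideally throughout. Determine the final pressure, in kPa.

Adiabatic: TV^(γ−1) = const ⇒ T₂ = 383×(2.37)^0.400 = 541 K; PV^γ = const ⇒ P₂ = 1780 kPa.

1780 kPa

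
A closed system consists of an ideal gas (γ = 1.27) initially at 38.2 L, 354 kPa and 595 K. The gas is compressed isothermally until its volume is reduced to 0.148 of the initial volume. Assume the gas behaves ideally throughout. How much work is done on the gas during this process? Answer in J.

25800 J

n = P₁V₁/(RT₁) = 354×38.2/(8.314×595) = 2.73 mol.
Isothermal: T stays 595 K; PV = const ⇒ V₂ = 5.65 L, P₂ = 2390 kPa.
W = nRT ln(V₂/V₁) = 2.73×8.314×595×ln(0.148) = -25800 J.
Work done on the gas = −W_by = 25800 J.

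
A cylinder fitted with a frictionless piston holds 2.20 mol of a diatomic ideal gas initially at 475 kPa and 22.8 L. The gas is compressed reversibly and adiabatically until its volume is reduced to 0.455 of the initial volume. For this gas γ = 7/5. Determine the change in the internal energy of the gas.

10000 J

T₁ = P₁V₁/(nR) = 475×22.8/(2.20×8.314) = 592 K.
Adiabatic: TV^(γ−1) = const ⇒ T₂ = 592×(2.20)^0.400 = 811 K; PV^γ = const ⇒ P₂ = 1430 kPa.
For an ideal gas ΔU = nCvΔT with Cv = (5/2)R = 20.8 J/(mol·K).
ΔU = 2.20×20.8×(811−592) = 10000 J.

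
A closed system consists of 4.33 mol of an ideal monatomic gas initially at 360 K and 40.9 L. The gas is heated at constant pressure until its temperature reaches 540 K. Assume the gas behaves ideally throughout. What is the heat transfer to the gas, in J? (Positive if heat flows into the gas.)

P₁ = nRT₁/V₁ = 4.33×8.314×360/40.9 = 317 kPa.
Isobaric: P stays 317 kPa; V/T = const ⇒ T₂ = 540 K, V₂ = 61.4 L.
W = PΔV = 317×(61.4−40.9) kPa·L = 6480 J.
ΔU = nCvΔT = 4.33×12.5×(540−360) = 9720 J.
Q = ΔU + W = nCpΔT = 16200 J.

16200 J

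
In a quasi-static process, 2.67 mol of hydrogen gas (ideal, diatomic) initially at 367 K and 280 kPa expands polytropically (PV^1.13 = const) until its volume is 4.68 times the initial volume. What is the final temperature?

300 K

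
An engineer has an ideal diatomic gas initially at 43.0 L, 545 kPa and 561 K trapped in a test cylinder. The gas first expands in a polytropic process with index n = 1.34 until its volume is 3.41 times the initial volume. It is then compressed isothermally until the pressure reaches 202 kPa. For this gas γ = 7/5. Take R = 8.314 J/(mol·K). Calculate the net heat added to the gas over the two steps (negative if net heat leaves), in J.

-6530 J

n = P₁V₁/(RT₁) = 545×43.0/(8.314×561) = 5.02 mol.
Step 1 — Polytropic n=1.34: T₂ = T₁(V₁/V₂)^(n−1) = 561×(0.293)^0.34 = 370 K; P₂ = P₁(V₁/V₂)^n = 105 kPa.
W = (P₁V₁−P₂V₂)/(n−1) = (545×43.0−105×147)/0.34 = 23500 J.
ΔU = nCvΔT = 5.02×20.8×(370−561) = -20000 J.
Q = ΔU + W = 3530 J.
State after step 1: P = 105 kPa, V = 147 L, T = 370 K.
Step 2 — Isothermal: T stays 370 K; PV = const ⇒ V₂ = 76.4 L, P₂ = 202 kPa.
ΔU = 0 (ideal gas, T constant).
W = nRT ln(V₂/V₁) = 5.02×8.314×370×ln(0.521) = -10100 J.
Q = ΔU + W = -10100 J.
Net over both steps: W = 13400 J, Q = -6530 J, ΔU = -20000 J.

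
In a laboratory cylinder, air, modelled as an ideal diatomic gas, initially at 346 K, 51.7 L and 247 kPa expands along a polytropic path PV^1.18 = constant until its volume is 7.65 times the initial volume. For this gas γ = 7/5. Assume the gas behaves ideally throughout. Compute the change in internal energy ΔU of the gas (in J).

n = P₁V₁/(RT₁) = 247×51.7/(8.314×346) = 4.44 mol.
Polytropic n=1.18: T₂ = T₁(V₁/V₂)^(n−1) = 346×(0.131)^0.18 = 240 K; P₂ = P₁(V₁/V₂)^n = 22.4 kPa.
For an ideal gas ΔU = nCvΔT with Cv = (5/2)R = 20.8 J/(mol·K).
ΔU = 4.44×20.8×(240−346) = -9790 J.

-9790 J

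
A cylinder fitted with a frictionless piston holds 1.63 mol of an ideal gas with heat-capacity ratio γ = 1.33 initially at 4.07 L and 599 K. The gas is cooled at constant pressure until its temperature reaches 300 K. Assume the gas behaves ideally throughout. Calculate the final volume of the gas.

2.04 L

P₁ = nRT₁/V₁ = 1.63×8.314×599/4.07 = 1990 kPa.
Isobaric: P stays 1990 kPa; V/T = const ⇒ T₂ = 300 K, V₂ = 2.04 L.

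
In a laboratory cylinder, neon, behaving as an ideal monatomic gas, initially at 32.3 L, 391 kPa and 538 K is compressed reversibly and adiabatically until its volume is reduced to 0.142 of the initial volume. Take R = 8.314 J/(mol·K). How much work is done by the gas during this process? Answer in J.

-50700 J

n = P₁V₁/(RT₁) = 391×32.3/(8.314×538) = 2.82 mol.
Adiabatic: TV^(γ−1) = const ⇒ T₂ = 538×(7.04)^0.667 = 1980 K; PV^γ = const ⇒ P₂ = 10100 kPa.
ΔU = nCvΔT = 2.82×12.5×(1980−538) = 50700 J.
Q = 0 for an adiabatic process, so W = −ΔU = -50700 J.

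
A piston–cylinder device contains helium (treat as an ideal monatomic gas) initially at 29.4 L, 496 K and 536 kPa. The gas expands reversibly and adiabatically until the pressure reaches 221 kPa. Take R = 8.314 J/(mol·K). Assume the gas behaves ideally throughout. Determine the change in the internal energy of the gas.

-7050 J

n = P₁V₁/(RT₁) = 536×29.4/(8.314×496) = 3.82 mol.
Adiabatic: T₂/T₁ = (P₂/P₁)^((γ−1)/γ) ⇒ T₂ = 496×(0.412)^0.400 = 348 K; V₂ = 50.0 L.
For an ideal gas ΔU = nCvΔT with Cv = (3/2)R = 12.5 J/(mol·K).
ΔU = 3.82×12.5×(348−496) = -7050 J.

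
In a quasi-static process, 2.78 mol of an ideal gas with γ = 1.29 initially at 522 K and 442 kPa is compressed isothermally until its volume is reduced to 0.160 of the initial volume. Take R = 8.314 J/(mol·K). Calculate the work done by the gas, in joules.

-22100 J

V₁ = nRT₁/P₁ = 2.78×8.314×522/442 = 27.3 L.
Isothermal: T stays 522 K; PV = const ⇒ V₂ = 4.37 L, P₂ = 2760 kPa.
W = nRT ln(V₂/V₁) = 2.78×8.314×522×ln(0.160) = -22100 J.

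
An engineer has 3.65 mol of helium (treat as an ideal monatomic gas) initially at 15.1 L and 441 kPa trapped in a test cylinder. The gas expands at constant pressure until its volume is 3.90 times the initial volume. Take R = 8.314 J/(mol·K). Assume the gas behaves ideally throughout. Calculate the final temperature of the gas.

856 K

T₁ = P₁V₁/(nR) = 441×15.1/(3.65×8.314) = 219 K.
Isobaric: P stays 441 kPa; V/T = const ⇒ T₂ = 856 K, V₂ = 58.9 L.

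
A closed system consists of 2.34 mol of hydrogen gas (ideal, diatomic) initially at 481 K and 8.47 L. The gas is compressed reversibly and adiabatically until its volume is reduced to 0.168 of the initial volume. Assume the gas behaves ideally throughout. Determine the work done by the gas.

P₁ = nRT₁/V₁ = 2.34×8.314×481/8.47 = 1100 kPa.
Adiabatic: TV^(γ−1) = const ⇒ T₂ = 481×(5.95)^0.400 = 982 K; PV^γ = const ⇒ P₂ = 13400 kPa.
ΔU = nCvΔT = 2.34×20.8×(982−481) = 24400 J.
Q = 0 for an adiabatic process, so W = −ΔU = -24400 J.

-24400 J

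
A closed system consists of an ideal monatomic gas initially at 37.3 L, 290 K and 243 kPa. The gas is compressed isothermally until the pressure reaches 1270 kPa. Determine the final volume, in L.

Isothermal: T stays 290 K; PV = const ⇒ V₂ = 7.14 L, P₂ = 1270 kPa.

7.14 L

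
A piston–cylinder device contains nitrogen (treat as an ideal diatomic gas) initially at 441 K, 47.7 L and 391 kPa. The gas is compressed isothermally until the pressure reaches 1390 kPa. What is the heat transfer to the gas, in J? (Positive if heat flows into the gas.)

n = P₁V₁/(RT₁) = 391×47.7/(8.314×441) = 5.09 mol.
Isothermal: T stays 441 K; PV = const ⇒ V₂ = 13.4 L, P₂ = 1390 kPa.
ΔU = 0 (ideal gas, T constant).
W = nRT ln(V₂/V₁) = 5.09×8.314×441×ln(0.281) = -23700 J.
Q = ΔU + W = -23700 J.

-23700 J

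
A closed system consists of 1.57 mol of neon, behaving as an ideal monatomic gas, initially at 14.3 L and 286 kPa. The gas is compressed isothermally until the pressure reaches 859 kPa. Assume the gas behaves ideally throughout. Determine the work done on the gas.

4500 J

T₁ = P₁V₁/(nR) = 286×14.3/(1.57×8.314) = 313 K.
Isothermal: T stays 313 K; PV = const ⇒ V₂ = 4.76 L, P₂ = 859 kPa.
W = nRT ln(V₂/V₁) = 1.57×8.314×313×ln(0.333) = -4500 J.
Work done on the gas = −W_by = 4500 J.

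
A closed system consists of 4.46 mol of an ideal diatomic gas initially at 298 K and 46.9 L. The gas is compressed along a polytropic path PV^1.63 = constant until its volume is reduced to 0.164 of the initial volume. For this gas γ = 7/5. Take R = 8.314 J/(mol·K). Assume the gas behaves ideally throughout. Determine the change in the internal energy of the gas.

58700 J

P₁ = nRT₁/V₁ = 4.46×8.314×298/46.9 = 236 kPa.
Polytropic n=1.63: T₂ = T₁(V₁/V₂)^(n−1) = 298×(6.10)^0.63 = 931 K; P₂ = P₁(V₁/V₂)^n = 4490 kPa.
For an ideal gas ΔU = nCvΔT with Cv = (5/2)R = 20.8 J/(mol·K).
ΔU = 4.46×20.8×(931−298) = 58700 J.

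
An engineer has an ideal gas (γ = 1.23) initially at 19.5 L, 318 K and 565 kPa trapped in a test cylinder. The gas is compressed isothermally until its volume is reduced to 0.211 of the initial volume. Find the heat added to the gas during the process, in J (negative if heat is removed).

n = P₁V₁/(RT₁) = 565×19.5/(8.314×318) = 4.17 mol.
Isothermal: T stays 318 K; PV = const ⇒ V₂ = 4.11 L, P₂ = 2680 kPa.
ΔU = 0 (ideal gas, T constant).
W = nRT ln(V₂/V₁) = 4.17×8.314×318×ln(0.211) = -17100 J.
Q = ΔU + W = -17100 J.

-17100 J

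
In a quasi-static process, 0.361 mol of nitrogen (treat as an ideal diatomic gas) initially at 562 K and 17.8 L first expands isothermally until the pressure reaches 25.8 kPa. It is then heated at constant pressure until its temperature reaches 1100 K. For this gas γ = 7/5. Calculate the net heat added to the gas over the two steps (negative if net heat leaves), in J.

7850 J

P₁ = nRT₁/V₁ = 0.361×8.314×562/17.8 = 94.8 kPa.
Step 1 — Isothermal: T stays 562 K; PV = const ⇒ V₂ = 65.4 L, P₂ = 25.8 kPa.
ΔU = 0 (ideal gas, T constant).
W = nRT ln(V₂/V₁) = 0.361×8.314×562×ln(3.67) = 2190 J.
Q = ΔU + W = 2190 J.
State after step 1: P = 25.8 kPa, V = 65.4 L, T = 562 K.
Step 2 — Isobaric: P stays 25.8 kPa; V/T = const ⇒ T₂ = 1100 K, V₂ = 128 L.
W = PΔV = 25.8×(128−65.4) kPa·L = 1610 J.
ΔU = nCvΔT = 0.361×20.8×(1100−562) = 4040 J.
Q = ΔU + W = nCpΔT = 5650 J.
Net over both steps: W = 3810 J, Q = 7850 J, ΔU = 4040 J.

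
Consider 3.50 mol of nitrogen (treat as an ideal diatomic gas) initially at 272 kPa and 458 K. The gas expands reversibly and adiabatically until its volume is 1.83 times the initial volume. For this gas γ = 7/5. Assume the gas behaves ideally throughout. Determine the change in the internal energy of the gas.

V₁ = nRT₁/P₁ = 3.50×8.314×458/272 = 49.0 L.
Adiabatic: TV^(γ−1) = const ⇒ T₂ = 458×(0.546)^0.400 = 360 K; PV^γ = const ⇒ P₂ = 117 kPa.
For an ideal gas ΔU = nCvΔT with Cv = (5/2)R = 20.8 J/(mol·K).
ΔU = 3.50×20.8×(360−458) = -7150 J.

-7150 J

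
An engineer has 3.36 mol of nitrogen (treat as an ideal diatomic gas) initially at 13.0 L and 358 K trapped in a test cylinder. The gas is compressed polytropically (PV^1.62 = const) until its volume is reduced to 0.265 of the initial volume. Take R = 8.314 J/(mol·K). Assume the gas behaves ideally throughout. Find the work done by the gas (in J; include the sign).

P₁ = nRT₁/V₁ = 3.36×8.314×358/13.0 = 769 kPa.
Polytropic n=1.62: T₂ = T₁(V₁/V₂)^(n−1) = 358×(3.77)^0.62 = 816 K; P₂ = P₁(V₁/V₂)^n = 6610 kPa.
W = (P₁V₁−P₂V₂)/(n−1) = (769×13.0−6610×3.45)/0.62 = -20600 J.

-20600 J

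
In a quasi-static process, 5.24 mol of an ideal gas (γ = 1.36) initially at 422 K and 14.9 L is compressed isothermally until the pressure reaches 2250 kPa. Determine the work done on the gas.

P₁ = nRT₁/V₁ = 5.24×8.314×422/14.9 = 1230 kPa.
Isothermal: T stays 422 K; PV = const ⇒ V₂ = 8.17 L, P₂ = 2250 kPa.
W = nRT ln(V₂/V₁) = 5.24×8.314×422×ln(0.548) = -11000 J.
Work done on the gas = −W_by = 11000 J.

11000 J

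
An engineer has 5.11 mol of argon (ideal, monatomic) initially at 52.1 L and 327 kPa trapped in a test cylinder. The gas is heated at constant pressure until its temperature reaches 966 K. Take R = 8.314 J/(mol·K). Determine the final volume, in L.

T₁ = P₁V₁/(nR) = 327×52.1/(5.11×8.314) = 401 K.
Isobaric: P stays 327 kPa; V/T = const ⇒ T₂ = 966 K, V₂ = 126 L.

126 L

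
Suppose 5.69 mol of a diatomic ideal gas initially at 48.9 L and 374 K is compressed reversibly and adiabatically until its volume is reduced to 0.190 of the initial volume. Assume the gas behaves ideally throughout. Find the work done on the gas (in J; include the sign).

P₁ = nRT₁/V₁ = 5.69×8.314×374/48.9 = 362 kPa.
Adiabatic: TV^(γ−1) = const ⇒ T₂ = 374×(5.26)^0.400 = 727 K; PV^γ = const ⇒ P₂ = 3700 kPa.
ΔU = nCvΔT = 5.69×20.8×(727−374) = 41700 J.
Q = 0 for an adiabatic process, so W = −ΔU = -41700 J.
Work done on the gas = −W_by = 41700 J.

41700 J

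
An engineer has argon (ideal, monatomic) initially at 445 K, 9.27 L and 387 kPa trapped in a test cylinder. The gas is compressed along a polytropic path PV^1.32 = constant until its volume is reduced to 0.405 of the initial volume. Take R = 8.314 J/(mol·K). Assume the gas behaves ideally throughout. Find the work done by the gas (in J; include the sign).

-3760 J

n = P₁V₁/(RT₁) = 387×9.27/(8.314×445) = 0.970 mol.
Polytropic n=1.32: T₂ = T₁(V₁/V₂)^(n−1) = 445×(2.47)^0.32 = 594 K; P₂ = P₁(V₁/V₂)^n = 1280 kPa.
W = (P₁V₁−P₂V₂)/(n−1) = (387×9.27−1280×3.75)/0.32 = -3760 J.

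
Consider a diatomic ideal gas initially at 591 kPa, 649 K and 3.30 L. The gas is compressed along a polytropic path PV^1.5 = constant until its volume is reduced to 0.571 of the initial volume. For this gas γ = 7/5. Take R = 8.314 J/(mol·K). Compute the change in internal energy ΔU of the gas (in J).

n = P₁V₁/(RT₁) = 591×3.30/(8.314×649) = 0.361 mol.
Polytropic n=1.5: T₂ = T₁(V₁/V₂)^(n−1) = 649×(1.75)^0.50 = 859 K; P₂ = P₁(V₁/V₂)^n = 1370 kPa.
For an ideal gas ΔU = nCvΔT with Cv = (5/2)R = 20.8 J/(mol·K).
ΔU = 0.361×20.8×(859−649) = 1580 J.

1580 J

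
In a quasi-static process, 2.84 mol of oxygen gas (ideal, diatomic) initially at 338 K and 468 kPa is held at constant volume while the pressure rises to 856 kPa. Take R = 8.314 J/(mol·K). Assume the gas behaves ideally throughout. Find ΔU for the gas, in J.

16500 J

V₁ = nRT₁/P₁ = 2.84×8.314×338/468 = 17.1 L.
Isochoric: V stays 17.1 L; P/T = const ⇒ T₂ = 618 K, P₂ = 856 kPa.
For an ideal gas ΔU = nCvΔT with Cv = (5/2)R = 20.8 J/(mol·K).
ΔU = 2.84×20.8×(618−338) = 16500 J.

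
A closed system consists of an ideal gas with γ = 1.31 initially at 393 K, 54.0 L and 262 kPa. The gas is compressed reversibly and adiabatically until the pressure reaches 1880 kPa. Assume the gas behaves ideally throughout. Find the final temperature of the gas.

Adiabatic: T₂/T₁ = (P₂/P₁)^((γ−1)/γ) ⇒ T₂ = 393×(7.18)^0.237 = 627 K; V₂ = 12.0 L.

627 K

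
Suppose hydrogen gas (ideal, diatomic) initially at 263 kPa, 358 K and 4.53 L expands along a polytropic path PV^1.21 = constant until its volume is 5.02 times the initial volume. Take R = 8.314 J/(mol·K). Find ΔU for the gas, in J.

-856 J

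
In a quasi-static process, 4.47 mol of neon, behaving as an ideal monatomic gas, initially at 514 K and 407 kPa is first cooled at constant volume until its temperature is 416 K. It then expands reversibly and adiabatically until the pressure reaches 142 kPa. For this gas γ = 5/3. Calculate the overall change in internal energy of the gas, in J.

V₁ = nRT₁/P₁ = 4.47×8.314×514/407 = 46.9 L.
Step 1 — Isochoric: V stays 46.9 L; P/T = const ⇒ T₂ = 416 K, P₂ = 329 kPa.
W = 0 (no volume change).
ΔU = nCvΔT = 4.47×12.5×(416−514) = -5460 J.
Q = ΔU = -5460 J.
State after step 1: P = 329 kPa, V = 46.9 L, T = 416 K.
Step 2 — Adiabatic: T₂/T₁ = (P₂/P₁)^((γ−1)/γ) ⇒ T₂ = 416×(0.431)^0.400 = 297 K; V₂ = 77.8 L.
ΔU = nCvΔT = 4.47×12.5×(297−416) = -6630 J.
Q = 0 for an adiabatic process, so W = −ΔU = 6630 J.
Net over both steps: W = 6630 J, Q = -5460 J, ΔU = -12100 J.

-12100 J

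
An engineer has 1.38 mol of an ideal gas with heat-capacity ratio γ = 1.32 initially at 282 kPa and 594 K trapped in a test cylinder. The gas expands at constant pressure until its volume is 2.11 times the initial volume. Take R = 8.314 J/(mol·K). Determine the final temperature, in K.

1250 K

V₁ = nRT₁/P₁ = 1.38×8.314×594/282 = 24.2 L.
Isobaric: P stays 282 kPa; V/T = const ⇒ T₂ = 1250 K, V₂ = 51.0 L.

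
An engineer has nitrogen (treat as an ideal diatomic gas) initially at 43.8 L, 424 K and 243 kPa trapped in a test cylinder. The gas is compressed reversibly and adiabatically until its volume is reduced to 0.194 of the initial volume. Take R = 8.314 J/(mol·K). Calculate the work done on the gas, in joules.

24700 J

n = P₁V₁/(RT₁) = 243×43.8/(8.314×424) = 3.02 mol.
Adiabatic: TV^(γ−1) = const ⇒ T₂ = 424×(5.15)^0.400 = 817 K; PV^γ = const ⇒ P₂ = 2410 kPa.
ΔU = nCvΔT = 3.02×20.8×(817−424) = 24700 J.
Q = 0 for an adiabatic process, so W = −ΔU = -24700 J.
Work done on the gas = −W_by = 24700 J.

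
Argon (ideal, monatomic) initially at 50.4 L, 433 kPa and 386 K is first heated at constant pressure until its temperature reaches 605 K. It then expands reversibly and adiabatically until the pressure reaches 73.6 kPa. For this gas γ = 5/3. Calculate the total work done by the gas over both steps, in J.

n = P₁V₁/(RT₁) = 433×50.4/(8.314×386) = 6.80 mol.
Step 1 — Isobaric: P stays 433 kPa; V/T = const ⇒ T₂ = 605 K, V₂ = 79.0 L.
W = PΔV = 433×(79.0−50.4) kPa·L = 12400 J.
ΔU = nCvΔT = 6.80×12.5×(605−386) = 18600 J.
Q = ΔU + W = nCpΔT = 31000 J.
State after step 1: P = 433 kPa, V = 79.0 L, T = 605 K.
Step 2 — Adiabatic: T₂/T₁ = (P₂/P₁)^((γ−1)/γ) ⇒ T₂ = 605×(0.170)^0.400 = 298 K; V₂ = 229 L.
ΔU = nCvΔT = 6.80×12.5×(298−605) = -26100 J.
Q = 0 for an adiabatic process, so W = −ΔU = 26100 J.
Net over both steps: W = 38400 J, Q = 31000 J, ΔU = -7480 J.

38400 J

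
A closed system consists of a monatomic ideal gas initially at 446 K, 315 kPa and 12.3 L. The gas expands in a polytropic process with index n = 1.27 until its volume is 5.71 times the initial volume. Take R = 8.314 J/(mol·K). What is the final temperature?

279 K

Polytropic n=1.27: T₂ = T₁(V₁/V₂)^(n−1) = 446×(0.175)^0.27 = 279 K; P₂ = P₁(V₁/V₂)^n = 34.5 kPa.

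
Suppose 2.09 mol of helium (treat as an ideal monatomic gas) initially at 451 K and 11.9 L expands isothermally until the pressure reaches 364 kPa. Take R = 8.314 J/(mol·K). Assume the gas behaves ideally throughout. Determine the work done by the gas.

P₁ = nRT₁/V₁ = 2.09×8.314×451/11.9 = 659 kPa.
Isothermal: T stays 451 K; PV = const ⇒ V₂ = 21.5 L, P₂ = 364 kPa.
W = nRT ln(V₂/V₁) = 2.09×8.314×451×ln(1.81) = 4650 J.

4650 J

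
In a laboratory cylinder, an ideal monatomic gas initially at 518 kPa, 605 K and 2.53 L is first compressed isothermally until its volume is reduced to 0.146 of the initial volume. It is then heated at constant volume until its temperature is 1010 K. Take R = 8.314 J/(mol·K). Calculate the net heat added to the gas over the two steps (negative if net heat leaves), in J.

n = P₁V₁/(RT₁) = 518×2.53/(8.314×605) = 0.261 mol.
Step 1 — Isothermal: T stays 605 K; PV = const ⇒ V₂ = 0.369 L, P₂ = 3550 kPa.
ΔU = 0 (ideal gas, T constant).
W = nRT ln(V₂/V₁) = 0.261×8.314×605×ln(0.146) = -2520 J.
Q = ΔU + W = -2520 J.
State after step 1: P = 3550 kPa, V = 0.369 L, T = 605 K.
Step 2 — Isochoric: V stays 0.369 L; P/T = const ⇒ T₂ = 1010 K, P₂ = 5920 kPa.
W = 0 (no volume change).
ΔU = nCvΔT = 0.261×12.5×(1010−605) = 1320 J.
Q = ΔU = 1320 J.
Net over both steps: W = -2520 J, Q = -1210 J, ΔU = 1320 J.

-1210 J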